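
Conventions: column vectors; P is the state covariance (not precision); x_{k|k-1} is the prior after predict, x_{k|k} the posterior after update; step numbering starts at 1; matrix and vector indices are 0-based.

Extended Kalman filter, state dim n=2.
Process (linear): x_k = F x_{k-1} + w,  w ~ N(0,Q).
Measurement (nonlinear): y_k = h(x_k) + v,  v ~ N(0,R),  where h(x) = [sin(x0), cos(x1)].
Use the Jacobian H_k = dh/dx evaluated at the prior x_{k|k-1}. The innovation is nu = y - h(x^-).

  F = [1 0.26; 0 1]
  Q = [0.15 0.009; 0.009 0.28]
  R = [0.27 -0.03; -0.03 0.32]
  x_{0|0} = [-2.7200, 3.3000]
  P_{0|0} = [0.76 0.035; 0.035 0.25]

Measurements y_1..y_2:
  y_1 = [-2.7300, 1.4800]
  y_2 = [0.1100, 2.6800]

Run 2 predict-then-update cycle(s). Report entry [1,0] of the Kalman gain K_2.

K[1,0] = 0.1053

step 1: x^-=[-1.8620, 3.3000]  P^-=[0.9451 0.1090; 0.1090 0.5300]  H_jac=[-0.2871 0.0000; 0.0000 0.1577]  S=[0.3479 -0.0349; -0.0349 0.3332]  K=[-0.7830 -0.0305; -0.0654 0.2441]  nu=[-1.7721, 2.4675]  x^+=[-0.5497, 4.0182]  P^+=[0.7332 0.0870; 0.0870 0.5075]
step 2: x^-=[0.4950, 4.0182]  P^-=[0.9627 0.2280; 0.2280 0.7875]  H_jac=[0.8800 0.0000; 0.0000 0.7686]  S=[1.0155 0.1242; 0.1242 0.7852]  K=[0.8229 0.0930; 0.1053 0.7542]  nu=[-0.3651, 3.3198]  x^+=[0.5034, 6.4835]  P^+=[0.2493 0.0066; 0.0066 0.3099]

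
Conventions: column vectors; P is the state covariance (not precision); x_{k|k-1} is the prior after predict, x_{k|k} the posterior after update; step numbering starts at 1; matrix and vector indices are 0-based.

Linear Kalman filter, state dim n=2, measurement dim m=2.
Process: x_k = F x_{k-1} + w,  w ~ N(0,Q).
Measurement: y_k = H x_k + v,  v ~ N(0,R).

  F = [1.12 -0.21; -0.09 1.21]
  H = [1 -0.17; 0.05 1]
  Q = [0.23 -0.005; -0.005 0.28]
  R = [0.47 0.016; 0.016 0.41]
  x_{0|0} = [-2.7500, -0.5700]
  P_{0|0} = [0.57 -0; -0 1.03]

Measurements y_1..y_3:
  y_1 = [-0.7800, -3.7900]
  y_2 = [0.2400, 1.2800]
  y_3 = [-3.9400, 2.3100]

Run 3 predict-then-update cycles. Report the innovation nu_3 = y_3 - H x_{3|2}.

step 1: x^-=[-2.9603, -0.4422]  P^-=[0.9904 -0.3242; -0.3242 1.7926]  S=[1.6225 -0.5607; -0.5607 2.1727]  K=[0.6595 0.0438; -0.1154 0.7878]  nu=[2.1051, -3.1998]  x^+=[-1.7120, -3.2060]  P^+=[0.3129 0.0129; 0.0129 0.3205]
step 2: x^-=[-1.2441, -3.7252]  P^-=[0.6306 -0.1003; -0.1003 0.7490]  S=[1.1563 -0.1793; -0.1793 1.1506]  K=[0.5644 0.0282; -0.0990 0.6312]  nu=[0.8508, 5.0674]  x^+=[-0.6212, -0.6108]  P^+=[0.2670 0.0072; 0.0072 0.2569]
step 3: x^-=[-0.5675, -0.6832]  P^-=[0.5728 -0.0872; -0.0872 0.6566]  S=[1.0914 -0.1535; -0.1535 1.0594]  K=[0.5417 0.0232; -0.0976 0.6016]  nu=[-3.4887, 3.0216]  x^+=[-2.3872, 1.4751]  P^+=[0.2559 0.0054; 0.0054 0.2448]

innov = [-3.4887, 3.0216]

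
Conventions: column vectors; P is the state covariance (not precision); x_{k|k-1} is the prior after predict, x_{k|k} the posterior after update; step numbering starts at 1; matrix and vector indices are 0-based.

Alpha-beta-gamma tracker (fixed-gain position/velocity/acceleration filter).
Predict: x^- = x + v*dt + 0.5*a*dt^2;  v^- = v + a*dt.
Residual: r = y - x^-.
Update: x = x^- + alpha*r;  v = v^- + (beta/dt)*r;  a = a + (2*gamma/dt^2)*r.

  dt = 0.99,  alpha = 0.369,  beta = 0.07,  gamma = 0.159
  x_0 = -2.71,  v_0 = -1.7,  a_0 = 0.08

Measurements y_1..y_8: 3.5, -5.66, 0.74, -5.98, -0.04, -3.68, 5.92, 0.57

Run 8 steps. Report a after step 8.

a_post = -0.4441

step 1: x_pred=-4.3538  r=7.8538  x^+=-1.4557  v^+=-1.0655  a^+=2.6282
step 2: x_pred=-1.2226  r=-4.4374  x^+=-2.8600  v^+=1.2227  a^+=1.1885
step 3: x_pred=-1.0671  r=1.8071  x^+=-0.4003  v^+=2.5271  a^+=1.7748
step 4: x_pred=2.9712  r=-8.9512  x^+=-0.3318  v^+=3.6512  a^+=-1.1295
step 5: x_pred=2.7294  r=-2.7694  x^+=1.7075  v^+=2.3372  a^+=-2.0280
step 6: x_pred=3.0275  r=-6.7075  x^+=0.5524  v^+=-0.1448  a^+=-4.2043
step 7: x_pred=-1.6513  r=7.5713  x^+=1.1425  v^+=-3.7718  a^+=-1.7478
step 8: x_pred=-3.4480  r=4.0180  x^+=-1.9654  v^+=-5.2180  a^+=-0.4441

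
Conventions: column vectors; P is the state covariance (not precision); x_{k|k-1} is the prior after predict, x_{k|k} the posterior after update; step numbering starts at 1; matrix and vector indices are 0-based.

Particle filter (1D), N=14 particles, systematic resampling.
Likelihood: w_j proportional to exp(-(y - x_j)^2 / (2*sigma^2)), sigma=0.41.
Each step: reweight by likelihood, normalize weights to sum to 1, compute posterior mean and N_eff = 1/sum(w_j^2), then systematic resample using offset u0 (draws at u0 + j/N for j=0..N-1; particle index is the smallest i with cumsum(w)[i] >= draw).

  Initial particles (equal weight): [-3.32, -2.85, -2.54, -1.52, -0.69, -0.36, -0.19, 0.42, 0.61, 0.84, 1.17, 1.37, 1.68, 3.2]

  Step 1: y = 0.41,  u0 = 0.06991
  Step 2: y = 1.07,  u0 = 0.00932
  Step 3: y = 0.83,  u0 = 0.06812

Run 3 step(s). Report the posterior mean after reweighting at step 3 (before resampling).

post_mean = 0.7462

step 1: w=[0.0000, 0.0000, 0.0000, 0.0000, 0.0084, 0.0526, 0.1052, 0.3068, 0.2725, 0.1771, 0.0551, 0.0198, 0.0025, 0.0000]  mean=0.4949  Neff=4.6065  idx=[6, 6, 7, 7, 7, 7, 8, 8, 8, 8, 9, 9, 10, 12]
step 2: w=[0.0014, 0.0014, 0.0452, 0.0452, 0.0452, 0.0452, 0.0846, 0.0846, 0.0846, 0.0846, 0.1357, 0.1357, 0.1541, 0.0525]  mean=0.7783  Neff=9.9867  idx=[2, 3, 5, 6, 7, 8, 9, 9, 10, 10, 11, 12, 12, 12]
step 3: w=[0.0538, 0.0538, 0.0538, 0.0768, 0.0768, 0.0768, 0.0768, 0.0768, 0.0887, 0.0887, 0.0887, 0.0629, 0.0629, 0.0629]  mean=0.7462  Neff=13.5840  idx=[1, 2, 3, 4, 5, 6, 7, 8, 9, 9, 10, 11, 12, 13]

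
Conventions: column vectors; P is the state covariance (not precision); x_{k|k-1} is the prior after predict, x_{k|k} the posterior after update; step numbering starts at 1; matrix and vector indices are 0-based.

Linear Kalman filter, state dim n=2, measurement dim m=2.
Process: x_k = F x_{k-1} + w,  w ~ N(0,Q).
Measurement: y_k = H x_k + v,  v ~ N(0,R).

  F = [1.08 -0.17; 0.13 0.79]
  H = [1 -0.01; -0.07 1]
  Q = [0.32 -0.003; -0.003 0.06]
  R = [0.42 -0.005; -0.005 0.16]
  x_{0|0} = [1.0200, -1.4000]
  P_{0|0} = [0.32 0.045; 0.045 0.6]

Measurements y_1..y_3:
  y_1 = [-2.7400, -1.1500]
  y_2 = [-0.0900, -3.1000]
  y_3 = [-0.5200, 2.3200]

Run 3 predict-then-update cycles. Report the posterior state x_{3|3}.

x_post = [-0.3949, -0.0393]

step 1: x^-=[1.3396, -0.9734]  P^-=[0.6941 -0.0013; -0.0013 0.4491]  S=[1.1141 -0.0593; -0.0593 0.6127]  K=[0.6218 -0.0211; 0.0341 0.7365]  nu=[-4.0893, -0.0828]  x^+=[-1.2016, -1.1737]  P^+=[0.2614 0.0118; 0.0118 0.1185]
step 2: x^-=[-1.0982, -1.0834]  P^-=[0.6240 0.0276; 0.0276 0.1408]  S=[1.0434 -0.0225; -0.0225 0.3000]  K=[0.5975 -0.0088; 0.0351 0.4655]  nu=[0.9974, -2.0935]  x^+=[-0.4837, -2.0229]  P^+=[0.2511 0.0132; 0.0132 0.0752]
step 3: x^-=[-0.1785, -1.6610]  P^-=[0.6103 0.0331; 0.0331 0.1139]  S=[1.0296 -0.0157; -0.0157 0.2723]  K=[0.5924 -0.0011; 0.0373 0.4120]  nu=[-0.3581, 3.9685]  x^+=[-0.3949, -0.0393]  P^+=[0.2489 0.0143; 0.0143 0.0667]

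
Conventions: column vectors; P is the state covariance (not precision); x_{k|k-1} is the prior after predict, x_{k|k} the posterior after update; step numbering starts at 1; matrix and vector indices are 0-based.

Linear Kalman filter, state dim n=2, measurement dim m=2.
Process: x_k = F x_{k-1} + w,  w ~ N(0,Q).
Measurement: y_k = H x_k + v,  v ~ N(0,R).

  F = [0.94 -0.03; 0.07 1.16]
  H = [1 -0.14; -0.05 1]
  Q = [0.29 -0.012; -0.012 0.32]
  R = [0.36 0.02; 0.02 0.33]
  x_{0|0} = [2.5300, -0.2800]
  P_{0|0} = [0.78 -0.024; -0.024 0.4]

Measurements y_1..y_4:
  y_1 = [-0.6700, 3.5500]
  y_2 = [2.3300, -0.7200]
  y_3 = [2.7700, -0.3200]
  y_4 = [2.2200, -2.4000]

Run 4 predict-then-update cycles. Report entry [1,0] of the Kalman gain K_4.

step 1: x^-=[2.3866, -0.1477]  P^-=[0.9809 -0.0007; -0.0007 0.8582]  S=[1.3579 -0.1499; -0.1499 1.1907]  K=[0.7279 0.0499; -0.0096 0.7196]  nu=[-3.0773, 3.8170]  x^+=[0.3368, 2.6283]  P^+=[0.2693 0.0445; 0.0445 0.2395]
step 2: x^-=[0.2378, 3.0724]  P^-=[0.5256 0.0458; 0.0458 0.6508]  S=[0.8856 -0.0513; -0.0513 0.9775]  K=[0.5893 0.0509; -0.0128 0.6627]  nu=[2.5224, -3.7805]  x^+=[1.5318, 0.5346]  P^+=[0.2187 0.0395; 0.0395 0.2204]
step 3: x^-=[1.4239, 0.7274]  P^-=[0.4812 0.0377; 0.0377 0.6241]  S=[0.8429 -0.0535; -0.0535 0.9515]  K=[0.5676 0.0462; -0.0175 0.6529]  nu=[1.4480, -0.9762]  x^+=[2.2006, 0.0647]  P^+=[0.2104 0.0371; 0.0371 0.2170]
step 4: x^-=[2.0666, 0.2290]  P^-=[0.4741 0.0347; 0.0347 0.6190]  S=[0.8365 -0.0554; -0.0554 0.9467]  K=[0.5639 0.0446; -0.0190 0.6509]  nu=[0.1855, -2.5257]  x^+=[2.0585, -1.4185]  P^+=[0.2090 0.0365; 0.0365 0.2162]

K[1,0] = -0.0190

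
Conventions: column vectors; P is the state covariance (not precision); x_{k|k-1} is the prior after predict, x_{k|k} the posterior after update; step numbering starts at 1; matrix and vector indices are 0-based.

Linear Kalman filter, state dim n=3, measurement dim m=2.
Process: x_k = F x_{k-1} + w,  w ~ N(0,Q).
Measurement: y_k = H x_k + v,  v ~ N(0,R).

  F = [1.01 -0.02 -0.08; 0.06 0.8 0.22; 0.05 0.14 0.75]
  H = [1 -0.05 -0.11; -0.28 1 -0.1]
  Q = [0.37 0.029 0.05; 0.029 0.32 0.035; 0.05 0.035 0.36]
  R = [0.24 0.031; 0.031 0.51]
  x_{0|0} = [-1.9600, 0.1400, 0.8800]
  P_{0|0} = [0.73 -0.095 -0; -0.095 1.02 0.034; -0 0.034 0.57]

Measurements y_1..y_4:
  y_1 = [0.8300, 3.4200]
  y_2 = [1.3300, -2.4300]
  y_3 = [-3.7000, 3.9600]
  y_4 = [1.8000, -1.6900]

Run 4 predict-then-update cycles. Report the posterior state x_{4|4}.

x_post = [0.6399, -0.1003, 0.1423]

step 1: x^-=[-2.0528, 0.1880, 0.5816]  P^-=[1.1227 -0.0321 0.0356; -0.0321 1.0059 0.2623; 0.0356 0.2623 0.7083]  S=[1.3720 -0.3884; -0.3884 1.5785]  K=[0.8102 -0.0224; 0.1034 0.6518; -0.0084 0.1129]  nu=[2.9562, 2.7154]  x^+=[0.2817, 2.2635, 0.8633]  P^+=[0.2071 0.0802 0.0846; 0.0802 0.3730 0.1497; 0.0846 0.1497 0.6873]
step 2: x^-=[0.1702, 2.0177, 0.9785]  P^-=[0.5694 0.0963 0.0892; 0.0963 0.6554 0.2939; 0.0892 0.2939 0.7933]  S=[0.7946 -0.0919; -0.0919 1.1103]  K=[0.6973 -0.0072; 0.1026 0.5480; 0.0037 0.1710]  nu=[1.3683, -4.3022]  x^+=[1.1553, -0.1997, 0.2477]  P^+=[0.1820 0.0789 0.0995; 0.0789 0.3239 0.1913; 0.0995 0.1913 0.7610]
step 3: x^-=[1.1511, -0.0359, 0.2156]  P^-=[0.5420 0.0936 0.0936; 0.0936 0.6423 0.3274; 0.0936 0.3274 0.8436]  S=[0.7675 -0.0895; -0.0895 1.0906]  K=[0.6861 -0.0056; 0.0965 0.5428; 0.0030 0.1991]  nu=[-4.8292, 4.3398]  x^+=[-2.1863, 1.8537, 1.0652]  P^+=[0.1801 0.0794 0.1055; 0.0794 0.3232 0.2112; 0.1055 0.2112 0.8005]
step 4: x^-=[-2.3304, 1.5861, 0.9491]  P^-=[0.5393 0.0932 0.0953; 0.0932 0.6510 0.3468; 0.0953 0.3468 0.8704]  S=[0.7650 -0.0915; -0.0915 1.0958]  K=[0.6847 -0.0043; 0.0948 0.5465; 0.0022 0.2129]  nu=[4.3141, -3.8337]  x^+=[0.6399, -0.1003, 0.1423]  P^+=[0.1801 0.0803 0.1085; 0.0803 0.3263 0.2211; 0.1085 0.2211 0.8208]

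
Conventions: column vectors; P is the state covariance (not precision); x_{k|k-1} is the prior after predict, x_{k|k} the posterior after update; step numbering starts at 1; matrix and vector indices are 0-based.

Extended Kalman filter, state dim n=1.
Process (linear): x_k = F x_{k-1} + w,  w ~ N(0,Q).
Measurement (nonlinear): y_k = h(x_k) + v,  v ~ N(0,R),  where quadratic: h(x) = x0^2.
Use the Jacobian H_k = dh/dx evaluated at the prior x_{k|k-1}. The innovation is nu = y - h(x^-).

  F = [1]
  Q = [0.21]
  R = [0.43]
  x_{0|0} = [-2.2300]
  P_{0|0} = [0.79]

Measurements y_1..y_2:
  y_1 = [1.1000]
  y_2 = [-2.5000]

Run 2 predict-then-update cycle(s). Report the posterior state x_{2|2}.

step 1: x^-=[-2.2300]  P^-=[1.0000]  H_jac=[-4.4600]  S=[20.3216]  K=[-0.2195]  nu=[-3.8729]  x^+=[-1.3800]  P^+=[0.0212]
step 2: x^-=[-1.3800]  P^-=[0.2312]  H_jac=[-2.7600]  S=[2.1909]  K=[-0.2912]  nu=[-4.4044]  x^+=[-0.0974]  P^+=[0.0454]

x_post = [-0.0974]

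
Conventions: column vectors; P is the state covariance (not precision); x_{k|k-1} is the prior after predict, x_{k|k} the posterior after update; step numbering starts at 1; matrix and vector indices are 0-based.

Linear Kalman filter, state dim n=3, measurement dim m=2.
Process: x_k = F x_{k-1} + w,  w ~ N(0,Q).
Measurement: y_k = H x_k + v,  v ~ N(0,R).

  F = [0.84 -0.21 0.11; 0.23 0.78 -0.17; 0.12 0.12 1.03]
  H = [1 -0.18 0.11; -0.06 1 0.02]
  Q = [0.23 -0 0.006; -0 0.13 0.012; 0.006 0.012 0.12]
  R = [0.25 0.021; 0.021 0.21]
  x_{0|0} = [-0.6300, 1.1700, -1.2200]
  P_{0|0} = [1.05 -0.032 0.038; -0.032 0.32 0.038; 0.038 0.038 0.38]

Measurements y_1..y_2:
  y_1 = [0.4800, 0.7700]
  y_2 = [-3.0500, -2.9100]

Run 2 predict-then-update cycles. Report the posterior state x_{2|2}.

x_post = [-1.7998, -1.1241, -1.1410]

step 1: x^-=[-0.9091, 0.9751, -1.1918]  P^-=[1.0061 0.1241 0.1701; 0.1241 0.3667 0.0385; 0.1701 0.0385 0.5607]  S=[1.2660 0.0276; 0.0276 0.5668]  K=[0.7901 0.0799; 0.0354 0.6335; 0.1762 0.0611]  nu=[1.6957, -0.2358]  x^+=[0.4119, 0.8857, -0.9073]  P^+=[0.2087 0.0461 -0.0107; 0.0461 0.1364 0.0055; -0.0107 0.0055 0.5187]
step 2: x^-=[0.0602, 0.9398, -0.7789]  P^-=[0.3710 0.0382 0.0753; 0.0382 0.2549 -0.0527; 0.0753 -0.0527 0.6753]  S=[0.6424 -0.0117; -0.0117 0.4597]  K=[0.5808 0.0526; -0.0111 0.5471; 0.2460 -0.0889]  nu=[-2.8553, -3.8306]  x^+=[-1.7998, -1.1241, -1.1410]  P^+=[0.1538 0.0328 -0.0148; 0.0328 0.1172 -0.0270; -0.0148 -0.0270 0.6323]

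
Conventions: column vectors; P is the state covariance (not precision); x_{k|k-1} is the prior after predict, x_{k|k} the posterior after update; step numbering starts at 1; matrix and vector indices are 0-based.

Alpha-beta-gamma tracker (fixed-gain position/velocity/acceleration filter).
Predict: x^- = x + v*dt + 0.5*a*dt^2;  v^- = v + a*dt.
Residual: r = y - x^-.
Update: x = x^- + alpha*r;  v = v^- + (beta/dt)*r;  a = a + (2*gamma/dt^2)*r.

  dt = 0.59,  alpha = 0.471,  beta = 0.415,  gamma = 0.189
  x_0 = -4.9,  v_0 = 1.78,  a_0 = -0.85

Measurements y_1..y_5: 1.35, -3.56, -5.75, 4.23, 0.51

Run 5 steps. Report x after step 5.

x_post = -0.4488

step 1: x_pred=-3.9977  r=5.3477  x^+=-1.4790  v^+=5.0400  a^+=4.9571
step 2: x_pred=2.3575  r=-5.9175  x^+=-0.4297  v^+=3.8025  a^+=-1.4686
step 3: x_pred=1.5582  r=-7.3082  x^+=-1.8840  v^+=-2.2045  a^+=-9.4045
step 4: x_pred=-4.8215  r=9.0515  x^+=-0.5583  v^+=-1.3865  a^+=0.4245
step 5: x_pred=-1.3024  r=1.8124  x^+=-0.4488  v^+=0.1388  a^+=2.3925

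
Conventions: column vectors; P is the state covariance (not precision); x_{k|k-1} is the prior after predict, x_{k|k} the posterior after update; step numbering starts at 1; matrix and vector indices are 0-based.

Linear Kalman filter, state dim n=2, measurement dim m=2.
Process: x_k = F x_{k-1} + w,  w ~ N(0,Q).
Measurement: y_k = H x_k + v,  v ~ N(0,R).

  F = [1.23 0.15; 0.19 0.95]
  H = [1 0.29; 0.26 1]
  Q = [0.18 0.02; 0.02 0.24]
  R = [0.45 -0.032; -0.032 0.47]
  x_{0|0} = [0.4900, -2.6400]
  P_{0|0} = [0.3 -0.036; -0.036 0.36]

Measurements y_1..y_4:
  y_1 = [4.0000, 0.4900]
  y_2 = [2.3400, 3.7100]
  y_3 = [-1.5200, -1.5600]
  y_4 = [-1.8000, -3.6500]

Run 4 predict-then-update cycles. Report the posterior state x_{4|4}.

step 1: x^-=[0.2067, -2.4149]  P^-=[0.6287 0.0983; 0.0983 0.5627]  S=[1.1830 0.4004; 0.4004 1.1264]  K=[0.5421 0.0397; 0.0503 0.5044]  nu=[4.4936, 2.8512]  x^+=[2.7558, -0.7505]  P^+=[0.2620 -0.0668; -0.0668 0.2528]
step 2: x^-=[3.2771, -0.1894]  P^-=[0.5575 0.0373; 0.0373 0.4535]  S=[1.0672 0.2846; 0.2846 0.9806]  K=[0.5234 0.0339; 0.0349 0.4622]  nu=[-0.8822, 3.0474]  x^+=[2.9188, 1.1884]  P^+=[0.2538 -0.0668; -0.0668 0.2335]
step 3: x^-=[3.7684, 1.6836]  P^-=[0.5446 0.0326; 0.0326 0.4358]  S=[1.0502 0.2711; 0.2711 0.9596]  K=[0.5185 0.0351; 0.0344 0.4533]  nu=[-5.7766, -4.2233]  x^+=[0.6247, -0.4296]  P^+=[0.2512 -0.0654; -0.0654 0.2289]
step 4: x^-=[0.7040, -0.2894]  P^-=[0.5410 0.0330; 0.0330 0.4321]  S=[1.0465 0.2695; 0.2695 0.9558]  K=[0.5169 0.0360; 0.0351 0.4511]  nu=[-2.4201, -3.5436]  x^+=[-0.6744, -1.9730]  P^+=[0.2502 -0.0647; -0.0647 0.2277]

x_post = [-0.6744, -1.9730]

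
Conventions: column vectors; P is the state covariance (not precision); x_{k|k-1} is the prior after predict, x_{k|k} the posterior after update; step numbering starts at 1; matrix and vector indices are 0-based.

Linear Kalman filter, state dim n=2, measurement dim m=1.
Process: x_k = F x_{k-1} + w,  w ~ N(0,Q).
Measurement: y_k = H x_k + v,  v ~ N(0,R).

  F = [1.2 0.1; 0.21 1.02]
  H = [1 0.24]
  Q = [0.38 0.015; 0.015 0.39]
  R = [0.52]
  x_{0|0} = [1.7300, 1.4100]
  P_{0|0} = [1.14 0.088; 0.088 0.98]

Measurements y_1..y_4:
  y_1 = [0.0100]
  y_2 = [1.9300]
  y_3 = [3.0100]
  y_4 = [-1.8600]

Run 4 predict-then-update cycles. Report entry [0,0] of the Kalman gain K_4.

K[0,0] = 0.5740

step 1: x^-=[2.2170, 1.8015]  P^-=[2.0525 0.5118; 0.5118 1.4976]  S=[2.9044]  K=[0.7490; 0.3000]  nu=[-2.6394]  x^+=[0.2402, 1.0098]  P^+=[0.4232 -0.1407; -0.1407 1.2362]
step 2: x^-=[0.3892, 1.0804]  P^-=[0.9681 0.0726; 0.0726 1.6346]  S=[1.6170]  K=[0.6094; 0.2875]  nu=[1.2815]  x^+=[1.1702, 1.4488]  P^+=[0.3675 -0.2107; -0.2107 1.5009]
step 3: x^-=[1.5491, 1.7235]  P^-=[0.8736 -0.0017; -0.0017 1.8775]  S=[1.5009]  K=[0.5818; 0.2991]  nu=[1.0472]  x^+=[2.1584, 2.0368]  P^+=[0.3656 -0.2628; -0.2628 1.7432]
step 4: x^-=[2.7937, 2.5308]  P^-=[0.8608 -0.0423; -0.0423 2.1072]  S=[1.4819]  K=[0.5740; 0.3127]  nu=[-5.2611]  x^+=[-0.2264, 0.8855]  P^+=[0.3725 -0.3083; -0.3083 1.9622]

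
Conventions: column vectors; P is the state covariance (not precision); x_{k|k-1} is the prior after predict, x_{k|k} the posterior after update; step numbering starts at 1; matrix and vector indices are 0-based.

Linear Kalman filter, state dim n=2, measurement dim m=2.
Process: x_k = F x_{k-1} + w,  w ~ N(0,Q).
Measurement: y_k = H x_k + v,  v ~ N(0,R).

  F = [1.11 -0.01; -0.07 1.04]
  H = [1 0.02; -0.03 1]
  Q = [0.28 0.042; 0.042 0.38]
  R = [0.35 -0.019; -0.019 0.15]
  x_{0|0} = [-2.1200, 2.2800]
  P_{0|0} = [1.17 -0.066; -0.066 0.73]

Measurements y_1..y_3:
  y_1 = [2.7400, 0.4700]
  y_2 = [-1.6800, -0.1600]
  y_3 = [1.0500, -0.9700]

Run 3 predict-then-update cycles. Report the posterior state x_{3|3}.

step 1: x^-=[-2.3760, 2.5196]  P^-=[1.7231 -0.1327; -0.1327 1.1849]  S=[2.0683 -0.1797; -0.1797 1.3444]  K=[0.8295 -0.0263; 0.0244 0.8876]  nu=[5.0656, -2.1209]  x^+=[1.8820, 0.7606]  P^+=[0.2911 -0.0110; -0.0110 0.1323]
step 2: x^-=[2.0814, 0.6593]  P^-=[0.6389 0.0053; 0.0053 0.5262]  S=[0.9893 -0.0223; -0.0223 0.6764]  K=[0.6459 0.0009; 0.0336 0.7787]  nu=[-3.7746, -0.7569]  x^+=[-0.3573, -0.0569]  P^+=[0.2262 -0.0054; -0.0054 0.1160]
step 3: x^-=[-0.3960, -0.0341]  P^-=[0.5588 0.0170; 0.0170 0.5074]  S=[0.9097 -0.0086; -0.0086 0.6568]  K=[0.6147 0.0085; 0.0372 0.7721]  nu=[1.4467, -0.9477]  x^+=[0.4853, -0.7121]  P^+=[0.2151 -0.0040; -0.0040 0.1150]

x_post = [0.4853, -0.7121]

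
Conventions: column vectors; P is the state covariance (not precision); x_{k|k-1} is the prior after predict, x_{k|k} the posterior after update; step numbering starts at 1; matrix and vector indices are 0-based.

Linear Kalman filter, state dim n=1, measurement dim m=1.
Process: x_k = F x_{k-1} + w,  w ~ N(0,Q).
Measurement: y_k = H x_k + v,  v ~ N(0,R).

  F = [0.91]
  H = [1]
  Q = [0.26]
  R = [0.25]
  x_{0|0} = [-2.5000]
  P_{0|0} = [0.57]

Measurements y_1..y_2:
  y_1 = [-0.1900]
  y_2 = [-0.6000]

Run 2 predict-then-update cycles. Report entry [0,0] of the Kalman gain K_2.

step 1: x^-=[-2.2750]  P^-=[0.7320]  S=[0.9820]  K=[0.7454]  nu=[2.0850]  x^+=[-0.7208]  P^+=[0.1864]
step 2: x^-=[-0.6559]  P^-=[0.4143]  S=[0.6643]  K=[0.6237]  nu=[0.0559]  x^+=[-0.6210]  P^+=[0.1559]

K[0,0] = 0.6237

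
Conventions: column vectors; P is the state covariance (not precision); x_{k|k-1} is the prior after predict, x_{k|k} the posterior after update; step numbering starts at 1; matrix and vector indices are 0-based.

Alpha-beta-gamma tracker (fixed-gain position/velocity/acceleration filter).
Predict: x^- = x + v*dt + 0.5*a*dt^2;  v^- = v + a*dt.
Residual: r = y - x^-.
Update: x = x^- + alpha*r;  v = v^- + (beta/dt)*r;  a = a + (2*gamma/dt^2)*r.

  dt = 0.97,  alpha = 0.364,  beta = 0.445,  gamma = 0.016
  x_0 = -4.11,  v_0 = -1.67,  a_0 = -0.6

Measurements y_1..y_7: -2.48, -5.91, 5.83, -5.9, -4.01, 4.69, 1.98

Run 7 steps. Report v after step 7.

v_post = 2.0433

step 1: x_pred=-6.0122  r=3.5322  x^+=-4.7265  v^+=-0.6316  a^+=-0.4799
step 2: x_pred=-5.5648  r=-0.3452  x^+=-5.6905  v^+=-1.2554  a^+=-0.4916
step 3: x_pred=-7.1395  r=12.9695  x^+=-2.4186  v^+=4.2177  a^+=-0.0505
step 4: x_pred=1.6488  r=-7.5488  x^+=-1.0990  v^+=0.7056  a^+=-0.3073
step 5: x_pred=-0.5591  r=-3.4509  x^+=-1.8152  v^+=-1.1756  a^+=-0.4246
step 6: x_pred=-3.1553  r=7.8453  x^+=-0.2996  v^+=2.0117  a^+=-0.1578
step 7: x_pred=1.5775  r=0.4025  x^+=1.7240  v^+=2.0433  a^+=-0.1441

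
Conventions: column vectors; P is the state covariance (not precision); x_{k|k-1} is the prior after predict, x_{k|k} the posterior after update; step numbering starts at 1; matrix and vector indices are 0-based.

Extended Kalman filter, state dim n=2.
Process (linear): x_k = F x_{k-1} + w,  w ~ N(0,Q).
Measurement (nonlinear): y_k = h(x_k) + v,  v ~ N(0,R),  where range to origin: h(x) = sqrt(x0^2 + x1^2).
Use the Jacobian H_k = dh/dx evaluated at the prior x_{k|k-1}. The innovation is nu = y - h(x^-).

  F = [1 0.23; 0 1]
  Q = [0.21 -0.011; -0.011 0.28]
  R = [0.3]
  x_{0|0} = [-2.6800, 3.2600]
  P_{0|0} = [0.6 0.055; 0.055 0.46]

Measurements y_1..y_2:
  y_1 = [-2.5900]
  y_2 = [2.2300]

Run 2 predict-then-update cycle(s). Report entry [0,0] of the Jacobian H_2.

H_jac[0,0] = 0.0779

step 1: x^-=[-1.9302, 3.2600]  P^-=[0.8596 0.1498; 0.1498 0.7400]  H_jac=[-0.5095 0.8605]  S=[0.9397]  K=[-0.3289; 0.5964]  nu=[-6.3786]  x^+=[0.1677, -0.5441]  P^+=[0.7580 0.3341; 0.3341 0.4058]
step 2: x^-=[0.0425, -0.5441]  P^-=[1.1431 0.4164; 0.4164 0.6858]  H_jac=[0.0779 -0.9970]  S=[0.9238]  K=[-0.3530; -0.7049]  nu=[1.6842]  x^+=[-0.5520, -1.7314]  P^+=[1.0280 0.1866; 0.1866 0.2267]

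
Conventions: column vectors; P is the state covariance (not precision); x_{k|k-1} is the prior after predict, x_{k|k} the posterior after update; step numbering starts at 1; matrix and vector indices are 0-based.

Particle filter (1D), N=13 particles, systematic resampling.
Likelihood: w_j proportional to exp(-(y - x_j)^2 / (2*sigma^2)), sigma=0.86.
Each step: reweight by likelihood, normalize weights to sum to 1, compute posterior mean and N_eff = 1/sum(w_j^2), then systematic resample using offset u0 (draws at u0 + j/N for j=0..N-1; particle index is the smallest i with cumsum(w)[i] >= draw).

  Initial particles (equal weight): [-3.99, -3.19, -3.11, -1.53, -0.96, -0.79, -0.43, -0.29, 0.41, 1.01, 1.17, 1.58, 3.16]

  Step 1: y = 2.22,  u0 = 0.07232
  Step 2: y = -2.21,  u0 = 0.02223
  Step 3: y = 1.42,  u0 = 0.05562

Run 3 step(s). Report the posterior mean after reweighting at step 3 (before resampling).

step 1: w=[0.0000, 0.0000, 0.0000, 0.0000, 0.0005, 0.0010, 0.0038, 0.0062, 0.0477, 0.1623, 0.2072, 0.3311, 0.2403]  mean=1.7037  Neff=4.1847  idx=[9, 9, 10, 10, 10, 11, 11, 11, 11, 12, 12, 12, 12]
step 2: w=[0.2675, 0.2675, 0.1310, 0.1310, 0.1310, 0.0180, 0.0180, 0.0180, 0.0180, 0.0000, 0.0000, 0.0000, 0.0000]  mean=1.1138  Neff=5.1033  idx=[0, 0, 0, 0, 1, 1, 1, 2, 2, 3, 3, 4, 5]
step 3: w=[0.0742, 0.0742, 0.0742, 0.0742, 0.0742, 0.0742, 0.0742, 0.0797, 0.0797, 0.0797, 0.0797, 0.0797, 0.0817]  mean=1.1204  Neff=12.9809  idx=[0, 1, 2, 3, 4, 5, 6, 7, 8, 9, 10, 11, 12]

post_mean = 1.1204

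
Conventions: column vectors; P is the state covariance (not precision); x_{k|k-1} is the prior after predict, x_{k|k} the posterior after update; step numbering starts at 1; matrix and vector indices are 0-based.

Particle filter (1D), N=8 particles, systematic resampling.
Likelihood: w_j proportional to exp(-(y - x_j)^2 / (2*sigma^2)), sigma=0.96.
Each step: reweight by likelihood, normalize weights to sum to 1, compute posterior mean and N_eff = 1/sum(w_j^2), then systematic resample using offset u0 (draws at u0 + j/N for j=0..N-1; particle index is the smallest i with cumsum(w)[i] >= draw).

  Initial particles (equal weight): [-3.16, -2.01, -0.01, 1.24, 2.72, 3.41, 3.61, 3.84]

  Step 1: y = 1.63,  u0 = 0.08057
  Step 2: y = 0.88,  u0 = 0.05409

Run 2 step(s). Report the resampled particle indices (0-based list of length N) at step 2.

resampled_idx = [0, 1, 1, 2, 2, 3, 3, 4]

step 1: w=[0.0000, 0.0004, 0.1135, 0.4496, 0.2563, 0.0875, 0.0582, 0.0345]  mean=1.8938  Neff=3.4135  idx=[2, 3, 3, 3, 4, 4, 5, 6]
step 2: w=[0.1706, 0.2444, 0.2444, 0.2444, 0.0418, 0.0418, 0.0081, 0.0046]  mean=1.1790  Neff=4.7206  idx=[0, 1, 1, 2, 2, 3, 3, 4]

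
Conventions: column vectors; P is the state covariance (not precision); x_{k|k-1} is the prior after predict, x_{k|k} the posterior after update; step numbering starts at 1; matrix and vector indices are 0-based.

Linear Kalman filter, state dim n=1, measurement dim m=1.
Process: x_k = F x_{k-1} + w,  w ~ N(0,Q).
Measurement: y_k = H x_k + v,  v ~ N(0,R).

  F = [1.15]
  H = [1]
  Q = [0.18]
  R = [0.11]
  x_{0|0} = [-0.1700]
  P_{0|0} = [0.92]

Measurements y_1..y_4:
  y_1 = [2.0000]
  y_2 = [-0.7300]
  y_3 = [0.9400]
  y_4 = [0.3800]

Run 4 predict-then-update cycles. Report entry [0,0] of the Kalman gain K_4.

step 1: x^-=[-0.1955]  P^-=[1.3967]  S=[1.5067]  K=[0.9270]  nu=[2.1955]  x^+=[1.8397]  P^+=[0.1020]
step 2: x^-=[2.1157]  P^-=[0.3149]  S=[0.4249]  K=[0.7411]  nu=[-2.8457]  x^+=[0.0068]  P^+=[0.0815]
step 3: x^-=[0.0078]  P^-=[0.2878]  S=[0.3978]  K=[0.7235]  nu=[0.9322]  x^+=[0.6822]  P^+=[0.0796]
step 4: x^-=[0.7846]  P^-=[0.2852]  S=[0.3952]  K=[0.7217]  nu=[-0.4046]  x^+=[0.4926]  P^+=[0.0794]

K[0,0] = 0.7217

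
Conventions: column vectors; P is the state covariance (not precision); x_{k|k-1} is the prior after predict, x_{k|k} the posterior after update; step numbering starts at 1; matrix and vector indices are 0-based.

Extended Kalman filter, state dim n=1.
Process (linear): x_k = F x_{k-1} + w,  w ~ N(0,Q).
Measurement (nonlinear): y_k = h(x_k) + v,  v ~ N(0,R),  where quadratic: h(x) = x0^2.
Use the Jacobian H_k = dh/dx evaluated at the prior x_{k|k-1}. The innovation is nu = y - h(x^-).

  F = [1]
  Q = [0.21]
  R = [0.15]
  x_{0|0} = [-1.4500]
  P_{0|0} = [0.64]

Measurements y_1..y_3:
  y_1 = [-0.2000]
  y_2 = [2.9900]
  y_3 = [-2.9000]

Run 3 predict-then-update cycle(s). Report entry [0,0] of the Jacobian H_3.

H_jac[0,0] = -4.1107

step 1: x^-=[-1.4500]  P^-=[0.8500]  H_jac=[-2.9000]  S=[7.2985]  K=[-0.3377]  nu=[-2.3025]  x^+=[-0.6724]  P^+=[0.0175]
step 2: x^-=[-0.6724]  P^-=[0.2275]  H_jac=[-1.3447]  S=[0.5613]  K=[-0.5449]  nu=[2.5379]  x^+=[-2.0554]  P^+=[0.0608]
step 3: x^-=[-2.0554]  P^-=[0.2708]  H_jac=[-4.1107]  S=[4.7257]  K=[-0.2355]  nu=[-7.1245]  x^+=[-0.3772]  P^+=[0.0086]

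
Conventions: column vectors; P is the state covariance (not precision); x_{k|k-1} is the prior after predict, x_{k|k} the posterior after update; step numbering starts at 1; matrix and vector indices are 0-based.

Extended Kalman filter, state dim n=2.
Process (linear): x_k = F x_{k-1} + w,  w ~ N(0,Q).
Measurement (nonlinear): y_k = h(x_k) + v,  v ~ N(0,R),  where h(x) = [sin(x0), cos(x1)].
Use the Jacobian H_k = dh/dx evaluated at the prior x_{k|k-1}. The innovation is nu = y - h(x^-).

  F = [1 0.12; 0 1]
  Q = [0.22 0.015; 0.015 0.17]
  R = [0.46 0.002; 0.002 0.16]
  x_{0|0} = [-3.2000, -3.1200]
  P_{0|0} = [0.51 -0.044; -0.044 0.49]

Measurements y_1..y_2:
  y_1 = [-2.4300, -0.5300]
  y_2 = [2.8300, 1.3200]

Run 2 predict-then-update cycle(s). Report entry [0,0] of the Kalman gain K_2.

K[0,0] = -0.4819

step 1: x^-=[-3.5744, -3.1200]  P^-=[0.7265 0.0298; 0.0298 0.6600]  H_jac=[-0.9078 0.0000; 0.0000 0.0216]  S=[1.0587 0.0014; 0.0014 0.1603]  K=[-0.6230 0.0095; -0.0257 0.0891]  nu=[-2.8494, 0.4698]  x^+=[-1.7949, -3.0050]  P^+=[0.3156 0.0128; 0.0128 0.6580]
step 2: x^-=[-2.1555, -3.0050]  P^-=[0.5482 0.1068; 0.1068 0.8280]  H_jac=[-0.5519 0.0000; 0.0000 0.1362]  S=[0.6270 -0.0060; -0.0060 0.1754]  K=[-0.4819 0.0664; -0.0878 0.6400]  nu=[3.6639, 2.3107]  x^+=[-3.7678, -1.8479]  P^+=[0.4014 0.0709; 0.0709 0.7507]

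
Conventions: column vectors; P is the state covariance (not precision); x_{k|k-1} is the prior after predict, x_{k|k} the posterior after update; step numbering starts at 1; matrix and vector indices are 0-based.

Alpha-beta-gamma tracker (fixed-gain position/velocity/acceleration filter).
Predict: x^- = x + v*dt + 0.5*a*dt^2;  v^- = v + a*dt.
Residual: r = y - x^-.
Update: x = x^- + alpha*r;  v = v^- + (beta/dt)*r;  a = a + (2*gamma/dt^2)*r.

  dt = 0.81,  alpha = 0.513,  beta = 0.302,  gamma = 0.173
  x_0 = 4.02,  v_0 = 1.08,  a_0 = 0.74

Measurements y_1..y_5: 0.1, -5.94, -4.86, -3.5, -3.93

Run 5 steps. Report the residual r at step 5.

step 1: x_pred=5.1376  r=-5.0376  x^+=2.5533  v^+=-0.1988  a^+=-1.9166
step 2: x_pred=1.7635  r=-7.7035  x^+=-2.1884  v^+=-4.6234  a^+=-5.9791
step 3: x_pred=-7.8948  r=3.0348  x^+=-6.3380  v^+=-8.3350  a^+=-4.3787
step 4: x_pred=-14.5257  r=11.0257  x^+=-8.8695  v^+=-7.7709  a^+=1.4358
step 5: x_pred=-14.6930  r=10.7630  x^+=-9.1716  v^+=-2.5950  a^+=7.1118

resid = 10.7630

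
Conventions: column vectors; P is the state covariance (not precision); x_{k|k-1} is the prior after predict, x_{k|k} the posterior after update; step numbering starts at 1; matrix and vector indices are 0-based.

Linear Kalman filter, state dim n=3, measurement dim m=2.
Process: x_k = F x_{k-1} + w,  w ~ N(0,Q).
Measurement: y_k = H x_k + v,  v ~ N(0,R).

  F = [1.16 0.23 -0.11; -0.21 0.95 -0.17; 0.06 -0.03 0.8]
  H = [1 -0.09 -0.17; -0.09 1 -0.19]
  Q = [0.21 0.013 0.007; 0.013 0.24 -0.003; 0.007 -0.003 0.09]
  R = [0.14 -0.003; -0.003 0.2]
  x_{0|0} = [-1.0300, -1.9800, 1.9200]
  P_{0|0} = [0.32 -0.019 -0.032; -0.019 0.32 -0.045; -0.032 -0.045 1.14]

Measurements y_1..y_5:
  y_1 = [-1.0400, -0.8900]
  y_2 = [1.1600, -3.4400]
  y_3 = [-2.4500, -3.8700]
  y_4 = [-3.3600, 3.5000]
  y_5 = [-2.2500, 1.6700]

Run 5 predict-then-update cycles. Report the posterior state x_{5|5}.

x_post = [-2.5571, 1.4807, -0.3374]

step 1: x^-=[-1.8614, -1.9911, 1.5336]  P^-=[0.6716 0.0183 -0.1108; 0.0183 0.5957 -0.2011; -0.1108 -0.2011 0.8202]  S=[0.8684 -0.0220; -0.0220 0.9001]  K=[0.7931 -0.0040; 0.0165 0.7028; -0.2772 -0.3923]  nu=[0.9029, 1.2250]  x^+=[-1.1502, -1.1152, 0.8027]  P^+=[0.1252 0.0217 0.0719; 0.0217 0.1513 0.0466; 0.0719 0.0466 0.6197]
step 2: x^-=[-1.6791, -0.9544, 0.6066]  P^-=[0.3849 0.0309 0.0347; 0.0309 0.3814 -0.0690; 0.0347 -0.0690 0.4918]  S=[0.5228 -0.0205; -0.0205 0.6241]  K=[0.7200 0.0070; 0.0404 0.6290; -0.0923 -0.2682]  nu=[2.8563, -2.5215]  x^+=[0.3597, -2.4249, 1.0195]  P^+=[0.1141 0.0222 0.0666; 0.0222 0.1347 0.0369; 0.0666 0.0369 0.4435]
step 3: x^-=[-0.2526, -2.5525, 0.9099]  P^-=[0.3690 0.0294 0.0428; 0.0294 0.3634 -0.0508; 0.0428 -0.0508 0.3789]  S=[0.5015 -0.0267; -0.0267 0.5956]  K=[0.7167 0.0121; 0.0439 0.6239; -0.0454 -0.2147]  nu=[-2.2725, -1.1674]  x^+=[-1.8953, -3.3806, 1.2639]  P^+=[0.1118 0.0211 0.0565; 0.0211 0.1321 0.0290; 0.0565 0.0290 0.3509]
step 4: x^-=[-3.1151, -3.0284, 0.9988]  P^-=[0.3670 0.0294 0.0401; 0.0294 0.3605 -0.0425; 0.0401 -0.0425 0.3191]  S=[0.4990 -0.0290; -0.0290 0.5872]  K=[0.7176 0.0163; 0.0448 0.6254; -0.0314 -0.1833]  nu=[-0.3477, 6.4378]  x^+=[-3.2594, 0.9821, -0.1702]  P^+=[0.1106 0.0204 0.0492; 0.0204 0.1315 0.0247; 0.0492 0.0247 0.2992]
step 5: x^-=[-3.5363, 1.6465, -0.3612]  P^-=[0.3665 0.0298 0.0370; 0.0298 0.3596 -0.0374; 0.0370 -0.0374 0.2855]  S=[0.4986 -0.0299; -0.0299 0.5830]  K=[0.7183 0.0192; 0.0451 0.6267; -0.0261 -0.1643]  nu=[1.3731, -0.3634]  x^+=[-2.5571, 1.4807, -0.3374]  P^+=[0.1099 0.0201 0.0447; 0.0201 0.1313 0.0225; 0.0447 0.0225 0.2696]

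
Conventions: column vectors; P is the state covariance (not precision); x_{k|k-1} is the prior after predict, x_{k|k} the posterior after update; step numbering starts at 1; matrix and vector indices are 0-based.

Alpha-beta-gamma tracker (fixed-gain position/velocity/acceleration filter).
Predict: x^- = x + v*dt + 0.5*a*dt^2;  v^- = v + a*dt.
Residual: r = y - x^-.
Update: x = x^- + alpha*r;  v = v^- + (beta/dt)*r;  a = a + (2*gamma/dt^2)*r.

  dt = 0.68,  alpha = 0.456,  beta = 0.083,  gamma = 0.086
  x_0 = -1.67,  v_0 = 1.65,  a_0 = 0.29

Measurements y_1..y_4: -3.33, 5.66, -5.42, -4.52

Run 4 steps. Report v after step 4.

step 1: x_pred=-0.4810  r=-2.8490  x^+=-1.7801  v^+=1.4994  a^+=-0.7698
step 2: x_pred=-0.9385  r=6.5985  x^+=2.0704  v^+=1.7814  a^+=1.6847
step 3: x_pred=3.6713  r=-9.0913  x^+=-0.4743  v^+=1.8173  a^+=-1.6970
step 4: x_pred=0.3691  r=-4.8891  x^+=-1.8603  v^+=0.0666  a^+=-3.5156

v_post = 0.0666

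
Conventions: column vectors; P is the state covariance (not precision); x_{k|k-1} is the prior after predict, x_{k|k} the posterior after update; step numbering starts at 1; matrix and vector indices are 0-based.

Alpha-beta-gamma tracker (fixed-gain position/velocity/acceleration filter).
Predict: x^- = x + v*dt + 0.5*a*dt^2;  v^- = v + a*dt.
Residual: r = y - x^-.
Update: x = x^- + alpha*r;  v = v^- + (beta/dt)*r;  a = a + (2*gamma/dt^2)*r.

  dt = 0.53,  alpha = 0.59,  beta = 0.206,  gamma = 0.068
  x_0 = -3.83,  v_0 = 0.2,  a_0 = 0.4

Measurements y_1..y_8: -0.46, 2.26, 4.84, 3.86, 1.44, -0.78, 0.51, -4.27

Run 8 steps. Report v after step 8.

v_post = -7.3433

step 1: x_pred=-3.6678  r=3.2078  x^+=-1.7752  v^+=1.6588  a^+=1.9531
step 2: x_pred=-0.6217  r=2.8817  x^+=1.0785  v^+=3.8140  a^+=3.3483
step 3: x_pred=3.5702  r=1.2698  x^+=4.3194  v^+=6.0822  a^+=3.9631
step 4: x_pred=8.0995  r=-4.2395  x^+=5.5982  v^+=6.5348  a^+=1.9105
step 5: x_pred=9.3300  r=-7.8900  x^+=4.6749  v^+=4.4807  a^+=-1.9095
step 6: x_pred=6.7815  r=-7.5615  x^+=2.3202  v^+=0.5296  a^+=-5.5705
step 7: x_pred=1.8185  r=-1.3085  x^+=1.0465  v^+=-2.9313  a^+=-6.2040
step 8: x_pred=-1.3784  r=-2.8916  x^+=-3.0845  v^+=-7.3433  a^+=-7.6040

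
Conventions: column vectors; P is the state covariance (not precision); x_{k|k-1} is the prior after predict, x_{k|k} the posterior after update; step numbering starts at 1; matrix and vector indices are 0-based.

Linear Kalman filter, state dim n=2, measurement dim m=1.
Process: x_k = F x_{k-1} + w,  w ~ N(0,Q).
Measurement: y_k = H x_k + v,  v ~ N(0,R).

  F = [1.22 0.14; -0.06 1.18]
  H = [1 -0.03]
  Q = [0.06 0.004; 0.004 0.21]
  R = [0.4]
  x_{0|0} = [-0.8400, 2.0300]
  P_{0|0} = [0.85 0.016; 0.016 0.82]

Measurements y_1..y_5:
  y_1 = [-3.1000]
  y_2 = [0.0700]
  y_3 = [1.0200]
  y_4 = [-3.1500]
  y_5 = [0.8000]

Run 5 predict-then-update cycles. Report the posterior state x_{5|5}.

step 1: x^-=[-0.7406, 2.4458]  P^-=[1.3467 0.1001; 0.1001 1.3526]  S=[1.7419]  K=[0.7714; 0.0342]  nu=[-2.2860]  x^+=[-2.5040, 2.3676]  P^+=[0.3102 0.0542; 0.0542 1.3505]
step 2: x^-=[-2.7234, 2.9440]  P^-=[0.5667 0.2820; 0.2820 2.0839]  S=[0.9516]  K=[0.5866; 0.2306]  nu=[2.8818]  x^+=[-1.0331, 3.6086]  P^+=[0.2392 0.1532; 0.1532 2.0333]
step 3: x^-=[-0.7551, 4.3201]  P^-=[0.5083 0.5417; 0.5417 3.0203]  S=[0.8785]  K=[0.5601; 0.5135]  nu=[1.9047]  x^+=[0.3117, 5.2982]  P^+=[0.2327 0.2891; 0.2891 2.7887]
step 4: x^-=[1.1220, 6.2332]  P^-=[0.5598 0.8614; 0.8614 4.0529]  S=[0.9117]  K=[0.5856; 0.8114]  nu=[-4.0850]  x^+=[-1.2702, 2.9186]  P^+=[0.2471 0.4281; 0.4281 3.4526]
step 5: x^-=[-1.1411, 3.5201]  P^-=[0.6417 1.1690; 1.1690 4.9577]  S=[0.9760]  K=[0.6215; 1.0454]  nu=[2.0467]  x^+=[0.1310, 5.6597]  P^+=[0.2647 0.5349; 0.5349 3.8911]

x_post = [0.1310, 5.6597]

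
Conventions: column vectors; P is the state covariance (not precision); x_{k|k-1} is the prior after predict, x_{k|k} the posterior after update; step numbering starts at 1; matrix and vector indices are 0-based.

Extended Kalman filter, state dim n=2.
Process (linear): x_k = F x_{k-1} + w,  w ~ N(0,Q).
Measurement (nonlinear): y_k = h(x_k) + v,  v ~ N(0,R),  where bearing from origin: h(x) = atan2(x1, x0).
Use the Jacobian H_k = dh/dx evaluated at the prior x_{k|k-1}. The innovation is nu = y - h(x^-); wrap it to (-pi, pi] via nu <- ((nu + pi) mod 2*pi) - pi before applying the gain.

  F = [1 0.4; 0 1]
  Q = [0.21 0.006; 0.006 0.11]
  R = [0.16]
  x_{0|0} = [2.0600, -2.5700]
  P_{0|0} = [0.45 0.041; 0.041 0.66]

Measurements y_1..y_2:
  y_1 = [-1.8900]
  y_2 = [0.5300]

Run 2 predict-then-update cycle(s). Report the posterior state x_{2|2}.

x_post = [1.4519, -2.6810]

step 1: x^-=[1.0320, -2.5700]  P^-=[0.7984 0.3110; 0.3110 0.7700]  H_jac=[0.3351 0.1346]  S=[0.2916]  K=[1.0609; 0.7126]  nu=[-0.7011]  x^+=[0.2883, -3.0696]  P^+=[0.4702 0.0905; 0.0905 0.6219]
step 2: x^-=[-0.9395, -3.0696]  P^-=[0.8521 0.3453; 0.3453 0.7319]  H_jac=[0.2979 -0.0912]  S=[0.2229]  K=[0.9974; 0.1620]  nu=[2.3978]  x^+=[1.4519, -2.6810]  P^+=[0.6304 0.3093; 0.3093 0.7261]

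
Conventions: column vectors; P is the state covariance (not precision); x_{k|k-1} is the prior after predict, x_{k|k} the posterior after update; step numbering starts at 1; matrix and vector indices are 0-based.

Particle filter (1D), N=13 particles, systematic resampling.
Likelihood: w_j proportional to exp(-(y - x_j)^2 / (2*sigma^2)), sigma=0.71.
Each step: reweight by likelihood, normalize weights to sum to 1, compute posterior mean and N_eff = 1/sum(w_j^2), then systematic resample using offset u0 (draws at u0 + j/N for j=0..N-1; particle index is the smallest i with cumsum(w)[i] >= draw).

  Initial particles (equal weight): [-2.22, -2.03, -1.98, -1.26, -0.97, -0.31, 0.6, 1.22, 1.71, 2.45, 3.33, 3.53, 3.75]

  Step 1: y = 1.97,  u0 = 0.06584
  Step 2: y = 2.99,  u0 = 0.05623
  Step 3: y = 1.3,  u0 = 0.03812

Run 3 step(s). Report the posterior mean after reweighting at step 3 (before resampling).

step 1: w=[0.0000, 0.0000, 0.0000, 0.0000, 0.0001, 0.0021, 0.0564, 0.2076, 0.3392, 0.2886, 0.0579, 0.0325, 0.0157]  mean=1.9397  Neff=4.0114  idx=[7, 7, 7, 8, 8, 8, 8, 8, 9, 9, 9, 10, 12]
step 2: w=[0.0093, 0.0093, 0.0093, 0.0408, 0.0408, 0.0408, 0.0408, 0.0408, 0.1553, 0.1553, 0.1553, 0.1850, 0.1170]  mean=2.5795  Neff=7.7589  idx=[3, 5, 7, 8, 8, 9, 9, 10, 10, 11, 11, 12, 12]
step 3: w=[0.2018, 0.2018, 0.2018, 0.0642, 0.0642, 0.0642, 0.0642, 0.0642, 0.0642, 0.0040, 0.0040, 0.0006, 0.0006]  mean=2.0106  Neff=6.8045  idx=[0, 0, 0, 1, 1, 2, 2, 2, 3, 4, 6, 7, 8]

post_mean = 2.0106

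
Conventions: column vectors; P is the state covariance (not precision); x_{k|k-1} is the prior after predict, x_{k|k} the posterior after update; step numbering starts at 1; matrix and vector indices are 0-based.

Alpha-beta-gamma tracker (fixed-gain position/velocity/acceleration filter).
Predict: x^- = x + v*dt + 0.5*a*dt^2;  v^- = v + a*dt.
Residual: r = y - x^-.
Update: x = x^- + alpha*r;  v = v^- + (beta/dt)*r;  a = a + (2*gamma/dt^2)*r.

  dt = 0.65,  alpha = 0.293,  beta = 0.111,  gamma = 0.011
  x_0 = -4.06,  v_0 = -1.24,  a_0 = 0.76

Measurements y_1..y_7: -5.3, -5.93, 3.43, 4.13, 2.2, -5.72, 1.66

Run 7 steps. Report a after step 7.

step 1: x_pred=-4.7054  r=-0.5945  x^+=-4.8797  v^+=-0.8475  a^+=0.7290
step 2: x_pred=-5.2765  r=-0.6535  x^+=-5.4680  v^+=-0.4852  a^+=0.6950
step 3: x_pred=-5.6366  r=9.0666  x^+=-2.9801  v^+=1.5148  a^+=1.1671
step 4: x_pred=-1.7489  r=5.8789  x^+=-0.0264  v^+=3.2774  a^+=1.4732
step 5: x_pred=2.4151  r=-0.2151  x^+=2.3521  v^+=4.1982  a^+=1.4620
step 6: x_pred=5.3898  r=-11.1098  x^+=2.1346  v^+=3.2514  a^+=0.8835
step 7: x_pred=4.4347  r=-2.7747  x^+=3.6217  v^+=3.3518  a^+=0.7391

a_post = 0.7391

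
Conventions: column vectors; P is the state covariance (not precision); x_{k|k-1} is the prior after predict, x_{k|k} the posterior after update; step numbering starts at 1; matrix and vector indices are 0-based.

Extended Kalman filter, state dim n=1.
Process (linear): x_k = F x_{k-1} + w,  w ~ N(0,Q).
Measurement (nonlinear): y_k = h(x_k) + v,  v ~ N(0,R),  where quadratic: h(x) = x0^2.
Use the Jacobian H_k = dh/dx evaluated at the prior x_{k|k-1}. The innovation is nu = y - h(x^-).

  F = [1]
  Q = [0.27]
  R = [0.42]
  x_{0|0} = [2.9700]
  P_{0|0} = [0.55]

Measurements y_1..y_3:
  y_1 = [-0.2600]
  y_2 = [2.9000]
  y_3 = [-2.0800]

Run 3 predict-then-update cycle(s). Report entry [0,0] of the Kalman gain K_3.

K[0,0] = 0.2654

step 1: x^-=[2.9700]  P^-=[0.8200]  H_jac=[5.9400]  S=[29.3526]  K=[0.1659]  nu=[-9.0809]  x^+=[1.4631]  P^+=[0.0117]
step 2: x^-=[1.4631]  P^-=[0.2817]  H_jac=[2.9262]  S=[2.8324]  K=[0.2911]  nu=[0.7593]  x^+=[1.6841]  P^+=[0.0418]
step 3: x^-=[1.6841]  P^-=[0.3118]  H_jac=[3.3682]  S=[3.9571]  K=[0.2654]  nu=[-4.9163]  x^+=[0.3794]  P^+=[0.0331]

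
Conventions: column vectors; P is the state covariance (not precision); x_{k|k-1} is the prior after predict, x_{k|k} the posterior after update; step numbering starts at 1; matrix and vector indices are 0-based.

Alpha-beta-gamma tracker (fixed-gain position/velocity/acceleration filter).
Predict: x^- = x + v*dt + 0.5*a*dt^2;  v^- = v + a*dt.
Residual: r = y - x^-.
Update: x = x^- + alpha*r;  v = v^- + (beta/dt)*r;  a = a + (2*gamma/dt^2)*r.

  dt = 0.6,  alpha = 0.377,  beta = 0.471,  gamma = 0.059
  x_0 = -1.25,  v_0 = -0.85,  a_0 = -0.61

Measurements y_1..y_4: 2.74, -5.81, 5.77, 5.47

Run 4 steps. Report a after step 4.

step 1: x_pred=-1.8698  r=4.6098  x^+=-0.1319  v^+=2.4027  a^+=0.9010
step 2: x_pred=1.4719  r=-7.2819  x^+=-1.2734  v^+=-2.7730  a^+=-1.4859
step 3: x_pred=-3.2046  r=8.9746  x^+=0.1788  v^+=3.3806  a^+=1.4558
step 4: x_pred=2.4692  r=3.0008  x^+=3.6005  v^+=6.6097  a^+=2.4394

a_post = 2.4394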